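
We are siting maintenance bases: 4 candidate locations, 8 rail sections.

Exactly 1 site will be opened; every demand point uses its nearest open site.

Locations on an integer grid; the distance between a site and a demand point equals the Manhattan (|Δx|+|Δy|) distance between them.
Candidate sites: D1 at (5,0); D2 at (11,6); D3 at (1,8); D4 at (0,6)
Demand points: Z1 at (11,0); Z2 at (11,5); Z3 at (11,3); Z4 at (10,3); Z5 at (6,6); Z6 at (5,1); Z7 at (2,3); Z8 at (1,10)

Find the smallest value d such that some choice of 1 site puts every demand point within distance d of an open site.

Open {D1}.
  Farthest demand point is Z8 at distance 14 (to D1); all others are ≤ 14.
With {D2} the worst case is 14.
With {D4} the worst case is 17.
No size-1 selection achieves below 14.

14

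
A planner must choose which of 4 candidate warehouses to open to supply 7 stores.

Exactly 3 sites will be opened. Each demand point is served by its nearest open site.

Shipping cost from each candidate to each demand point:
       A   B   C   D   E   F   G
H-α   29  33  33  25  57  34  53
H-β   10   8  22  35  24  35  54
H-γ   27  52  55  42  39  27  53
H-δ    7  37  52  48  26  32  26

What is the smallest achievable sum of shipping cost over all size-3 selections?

144

Open {H-α, H-β, H-δ}.
  A→H-δ 7, B→H-β 8, C→H-β 22, D→H-α 25, E→H-β 24, F→H-δ 32, G→H-δ 26  ⇒ total 144.
Compare {H-β, H-γ, H-δ}: total 149.
Compare {H-α, H-β, H-γ}: total 169.
No size-3 selection does better; minimum is 144.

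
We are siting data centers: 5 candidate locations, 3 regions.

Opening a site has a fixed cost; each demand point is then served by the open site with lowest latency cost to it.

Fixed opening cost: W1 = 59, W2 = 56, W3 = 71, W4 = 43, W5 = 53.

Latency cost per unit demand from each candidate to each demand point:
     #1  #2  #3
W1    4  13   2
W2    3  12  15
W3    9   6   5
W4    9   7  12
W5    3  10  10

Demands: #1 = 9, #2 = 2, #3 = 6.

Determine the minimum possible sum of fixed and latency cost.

133

Open {W1}: assign each demand point to its cheapest open site.
  #1→W1 9×4=36, #2→W1 2×13=26, #3→W1 6×2=12
  latency cost 74, fixed 59 → total 133.
Compare {W5}: latency cost 107 + fixed 53 = 160.
Compare {W1, W4}: latency cost 62 + fixed 102 = 164.
Compare {W1, W5}: latency cost 59 + fixed 112 = 171.
All other subsets cost ≥ 160. Minimum total cost: 133.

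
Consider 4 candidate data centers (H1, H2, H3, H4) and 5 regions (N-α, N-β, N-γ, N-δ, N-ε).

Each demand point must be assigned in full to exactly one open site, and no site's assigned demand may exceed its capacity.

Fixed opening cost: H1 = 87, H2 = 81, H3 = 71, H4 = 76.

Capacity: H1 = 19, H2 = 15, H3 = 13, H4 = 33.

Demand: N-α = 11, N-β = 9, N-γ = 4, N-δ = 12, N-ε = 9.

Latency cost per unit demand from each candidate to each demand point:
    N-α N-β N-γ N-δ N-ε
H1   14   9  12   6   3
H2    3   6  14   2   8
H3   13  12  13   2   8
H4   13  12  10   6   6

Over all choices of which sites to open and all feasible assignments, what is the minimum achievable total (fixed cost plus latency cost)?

Open {H1, H2, H3}; cheapest assignment that respects the capacities:
  H1 (cap 19, load 18): N-β, N-ε — cost 9×9 + 9×3 = 108
  H2 (cap 15, load 15): N-α, N-γ — cost 11×3 + 4×14 = 89
  H3 (cap 13, load 12): N-δ — cost 12×2 = 24
  Shipping 221, fixed 239 → total 460.
  Any other capacity-feasible assignment to {H1, H2, H3} ships for at least 221.
Compare {H2, H4}: its best feasible assignment gives total 480.
Compare {H2, H3, H4}: its best feasible assignment gives total 487.
Every other set of open sites that can feasibly serve all demand totals ≥ 480 even under its best assignment. Minimum: 460.

460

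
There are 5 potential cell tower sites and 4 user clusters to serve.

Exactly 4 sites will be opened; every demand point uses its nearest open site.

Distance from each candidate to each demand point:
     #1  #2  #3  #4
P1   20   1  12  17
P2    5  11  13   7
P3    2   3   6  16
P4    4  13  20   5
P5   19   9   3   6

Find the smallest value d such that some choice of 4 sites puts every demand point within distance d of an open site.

5

Open {P1, P2, P4, P5}.
  Farthest demand point is #4 at distance 5 (to P4); all others are ≤ 5.
With {P1, P3, P4, P5} the worst case is 5.
With {P2, P3, P4, P5} the worst case is 5.
No size-4 selection achieves below 5.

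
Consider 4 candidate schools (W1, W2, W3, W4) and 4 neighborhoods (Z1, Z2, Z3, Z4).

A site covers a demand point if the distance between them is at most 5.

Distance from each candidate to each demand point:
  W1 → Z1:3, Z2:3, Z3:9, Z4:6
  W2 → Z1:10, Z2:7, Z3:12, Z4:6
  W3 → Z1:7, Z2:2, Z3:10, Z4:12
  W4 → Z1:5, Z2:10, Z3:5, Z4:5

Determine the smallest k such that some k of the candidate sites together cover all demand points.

2

Coverage sets (demand points within 5 of each site):
  W1: {Z1, Z2}
  W2: {}
  W3: {Z2}
  W4: {Z1, Z3, Z4}
No single site covers all 4 demand points.
But {W1, W4} covers everything, so the minimum is 2.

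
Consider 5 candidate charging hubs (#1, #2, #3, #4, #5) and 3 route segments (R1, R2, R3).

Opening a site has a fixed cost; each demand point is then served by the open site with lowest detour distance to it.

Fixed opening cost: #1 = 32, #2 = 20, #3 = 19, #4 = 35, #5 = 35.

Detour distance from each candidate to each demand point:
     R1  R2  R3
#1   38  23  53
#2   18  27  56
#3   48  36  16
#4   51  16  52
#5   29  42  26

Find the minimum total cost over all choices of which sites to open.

100

Open {#2, #3}: assign each demand point to its cheapest open site.
  R1→#2 18, R2→#2 27, R3→#3 16
  detour distance 61, fixed 39 → total 100.
Compare {#3}: detour distance 100 + fixed 19 = 119.
Compare {#2}: detour distance 101 + fixed 20 = 121.
Compare {#2, #3, #4}: detour distance 50 + fixed 74 = 124.
All other subsets cost ≥ 119. Minimum total cost: 100.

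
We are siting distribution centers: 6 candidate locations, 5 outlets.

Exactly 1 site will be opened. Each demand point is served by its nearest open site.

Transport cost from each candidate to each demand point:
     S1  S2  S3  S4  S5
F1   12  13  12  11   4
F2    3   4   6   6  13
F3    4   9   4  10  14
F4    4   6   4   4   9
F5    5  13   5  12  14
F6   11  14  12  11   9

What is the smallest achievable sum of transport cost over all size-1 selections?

27

Open {F4}.
  S1→F4 4, S2→F4 6, S3→F4 4, S4→F4 4, S5→F4 9  ⇒ total 27.
Compare {F2}: total 32.
Compare {F3}: total 41.
No size-1 selection does better; minimum is 27.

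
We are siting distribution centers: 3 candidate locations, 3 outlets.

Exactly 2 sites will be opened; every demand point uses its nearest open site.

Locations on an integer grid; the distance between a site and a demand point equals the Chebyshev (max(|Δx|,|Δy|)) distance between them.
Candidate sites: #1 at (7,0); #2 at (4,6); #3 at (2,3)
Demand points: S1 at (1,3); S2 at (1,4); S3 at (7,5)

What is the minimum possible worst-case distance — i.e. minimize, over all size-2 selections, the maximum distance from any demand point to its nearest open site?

3

Open {#1, #2}.
  Farthest demand point is S1 at distance 3 (to #2); all others are ≤ 3.
With {#2, #3} the worst case is 3.
With {#1, #3} the worst case is 5.
No size-2 selection achieves below 3.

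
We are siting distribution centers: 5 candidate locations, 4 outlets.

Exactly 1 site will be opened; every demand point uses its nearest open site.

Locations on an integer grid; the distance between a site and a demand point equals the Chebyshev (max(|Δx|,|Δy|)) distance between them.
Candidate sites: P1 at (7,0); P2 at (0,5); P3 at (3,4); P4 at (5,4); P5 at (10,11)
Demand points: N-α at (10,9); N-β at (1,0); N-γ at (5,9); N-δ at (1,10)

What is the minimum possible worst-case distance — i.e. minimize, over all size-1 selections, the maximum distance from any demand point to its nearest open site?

Open {P4}.
  Farthest demand point is N-δ at distance 6 (to P4); all others are ≤ 6.
With {P3} the worst case is 7.
With {P1} the worst case is 10.
No size-1 selection achieves below 6.

6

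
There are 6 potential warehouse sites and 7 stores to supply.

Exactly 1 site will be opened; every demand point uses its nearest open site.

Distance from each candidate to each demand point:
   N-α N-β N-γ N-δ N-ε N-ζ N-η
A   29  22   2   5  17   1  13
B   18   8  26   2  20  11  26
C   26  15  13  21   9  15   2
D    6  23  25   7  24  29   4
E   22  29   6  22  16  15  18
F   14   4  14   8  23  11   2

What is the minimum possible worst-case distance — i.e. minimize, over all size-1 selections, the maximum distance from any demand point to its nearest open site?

23

Open {F}.
  Farthest demand point is N-ε at distance 23 (to F); all others are ≤ 23.
With {B} the worst case is 26.
With {C} the worst case is 26.
No size-1 selection achieves below 23.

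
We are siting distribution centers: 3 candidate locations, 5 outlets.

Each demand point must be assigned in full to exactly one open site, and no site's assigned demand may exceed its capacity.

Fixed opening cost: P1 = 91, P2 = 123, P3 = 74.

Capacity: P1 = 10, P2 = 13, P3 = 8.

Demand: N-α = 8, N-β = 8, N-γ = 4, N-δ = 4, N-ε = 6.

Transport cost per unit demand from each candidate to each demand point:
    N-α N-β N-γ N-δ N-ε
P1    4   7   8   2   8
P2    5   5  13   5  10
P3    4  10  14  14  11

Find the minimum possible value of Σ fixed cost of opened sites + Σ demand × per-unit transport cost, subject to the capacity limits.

Open {P1, P2, P3}; cheapest assignment that respects the capacities:
  P1 (cap 10, load 10): N-γ, N-ε — cost 4×8 + 6×8 = 80
  P2 (cap 13, load 12): N-β, N-δ — cost 8×5 + 4×5 = 60
  P3 (cap 8, load 8): N-α — cost 8×4 = 32
  Shipping 172, fixed 288 → total 460.
  Any other capacity-feasible assignment to {P1, P2, P3} ships for at least 172.
Total demand is 30 and no other set of sites has combined capacity ≥ 30, so {P1, P2, P3} is the only feasible choice of open sites. Minimum: 460.

460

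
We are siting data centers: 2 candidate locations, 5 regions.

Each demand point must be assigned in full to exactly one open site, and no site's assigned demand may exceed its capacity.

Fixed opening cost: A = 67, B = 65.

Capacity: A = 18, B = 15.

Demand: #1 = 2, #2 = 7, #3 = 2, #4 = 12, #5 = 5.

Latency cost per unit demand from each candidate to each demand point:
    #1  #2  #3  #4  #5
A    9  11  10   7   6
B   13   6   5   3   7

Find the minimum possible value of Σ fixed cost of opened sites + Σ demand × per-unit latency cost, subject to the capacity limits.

303

Open {A, B}; cheapest assignment that respects the capacities:
  A (cap 18, load 14): #1, #2, #5 — cost 2×9 + 7×11 + 5×6 = 125
  B (cap 15, load 14): #3, #4 — cost 2×5 + 12×3 = 46
  Shipping 171, fixed 132 → total 303.
  Any other capacity-feasible assignment to {A, B} ships for at least 171.
Total demand is 28 and no other set of sites has combined capacity ≥ 28, so {A, B} is the only feasible choice of open sites. Minimum: 303.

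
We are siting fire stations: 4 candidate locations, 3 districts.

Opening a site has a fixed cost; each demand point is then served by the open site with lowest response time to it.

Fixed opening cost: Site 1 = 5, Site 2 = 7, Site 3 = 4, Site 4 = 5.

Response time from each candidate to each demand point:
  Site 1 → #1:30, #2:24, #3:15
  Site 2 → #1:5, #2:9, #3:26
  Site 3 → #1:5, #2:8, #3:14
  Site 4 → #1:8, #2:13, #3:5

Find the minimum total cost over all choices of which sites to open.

27

Open {Site 3, Site 4}: assign each demand point to its cheapest open site.
  #1→Site 3 5, #2→Site 3 8, #3→Site 4 5
  response time 18, fixed 9 → total 27.
Compare {Site 3}: response time 27 + fixed 4 = 31.
Compare {Site 4}: response time 26 + fixed 5 = 31.
Compare {Site 2, Site 4}: response time 19 + fixed 12 = 31.
All other subsets cost ≥ 31. Minimum total cost: 27.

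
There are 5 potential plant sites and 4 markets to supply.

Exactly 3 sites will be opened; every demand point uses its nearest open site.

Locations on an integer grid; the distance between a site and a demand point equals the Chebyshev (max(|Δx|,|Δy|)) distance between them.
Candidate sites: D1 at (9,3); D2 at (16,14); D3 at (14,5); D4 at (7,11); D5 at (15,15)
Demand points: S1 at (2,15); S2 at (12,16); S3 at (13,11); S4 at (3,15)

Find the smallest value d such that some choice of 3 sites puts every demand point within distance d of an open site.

Open {D1, D2, D4}.
  Farthest demand point is S1 at distance 5 (to D4); all others are ≤ 5.
With {D1, D4, D5} the worst case is 5.
With {D2, D3, D4} the worst case is 5.
No size-3 selection achieves below 5.

5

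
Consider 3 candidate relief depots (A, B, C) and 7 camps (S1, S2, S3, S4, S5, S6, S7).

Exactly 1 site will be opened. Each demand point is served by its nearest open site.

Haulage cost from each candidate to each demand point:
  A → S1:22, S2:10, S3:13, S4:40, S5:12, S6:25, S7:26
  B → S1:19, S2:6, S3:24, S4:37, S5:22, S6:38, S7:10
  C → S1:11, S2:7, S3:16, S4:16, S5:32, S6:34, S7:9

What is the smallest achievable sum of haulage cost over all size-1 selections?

125

Open {C}.
  S1→C 11, S2→C 7, S3→C 16, S4→C 16, S5→C 32, S6→C 34, S7→C 9  ⇒ total 125.
Compare {A}: total 148.
Compare {B}: total 156.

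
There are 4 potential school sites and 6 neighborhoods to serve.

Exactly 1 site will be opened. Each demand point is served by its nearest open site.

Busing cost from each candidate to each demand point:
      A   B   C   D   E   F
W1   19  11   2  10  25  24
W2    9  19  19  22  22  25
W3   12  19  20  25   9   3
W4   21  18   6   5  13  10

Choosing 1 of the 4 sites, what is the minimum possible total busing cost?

73

Open {W4}.
  A→W4 21, B→W4 18, C→W4 6, D→W4 5, E→W4 13, F→W4 10  ⇒ total 73.
Compare {W3}: total 88.
Compare {W1}: total 91.
No size-1 selection does better; minimum is 73.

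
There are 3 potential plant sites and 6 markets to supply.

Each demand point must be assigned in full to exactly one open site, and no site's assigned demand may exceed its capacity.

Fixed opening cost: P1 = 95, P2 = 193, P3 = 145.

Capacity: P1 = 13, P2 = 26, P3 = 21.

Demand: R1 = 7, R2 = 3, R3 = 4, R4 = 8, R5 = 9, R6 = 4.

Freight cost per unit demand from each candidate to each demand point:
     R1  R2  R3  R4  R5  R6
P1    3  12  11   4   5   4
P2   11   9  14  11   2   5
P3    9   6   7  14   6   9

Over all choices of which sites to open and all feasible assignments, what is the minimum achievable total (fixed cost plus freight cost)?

506

Open {P1, P2}; cheapest assignment that respects the capacities:
  P1 (cap 13, load 12): R3, R4 — cost 4×11 + 8×4 = 76
  P2 (cap 26, load 23): R1, R2, R5, R6 — cost 7×11 + 3×9 + 9×2 + 4×5 = 142
  Shipping 218, fixed 288 → total 506.
  Any other capacity-feasible assignment to {P1, P2} ships for at least 218.
Compare {P2, P3}: its best feasible assignment gives total 573.
Compare {P1, P2, P3}: its best feasible assignment gives total 608.
Every other set of open sites that can feasibly serve all demand totals ≥ 573 even under its best assignment. Minimum: 506.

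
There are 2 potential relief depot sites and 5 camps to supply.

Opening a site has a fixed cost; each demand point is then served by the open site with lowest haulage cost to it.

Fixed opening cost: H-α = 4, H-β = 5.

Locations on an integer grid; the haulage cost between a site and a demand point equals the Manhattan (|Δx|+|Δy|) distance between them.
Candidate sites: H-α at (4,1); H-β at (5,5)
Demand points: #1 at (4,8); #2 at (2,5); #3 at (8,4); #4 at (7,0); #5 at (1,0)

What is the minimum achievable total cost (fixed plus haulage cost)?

28

Open {H-α, H-β}: assign each demand point to its cheapest open site.
  #1→H-β 4, #2→H-β 3, #3→H-β 4, #4→H-α 4, #5→H-α 4
  haulage cost 19, fixed 9 → total 28.
Compare {H-α}: haulage cost 28 + fixed 4 = 32.
Compare {H-β}: haulage cost 27 + fixed 5 = 32.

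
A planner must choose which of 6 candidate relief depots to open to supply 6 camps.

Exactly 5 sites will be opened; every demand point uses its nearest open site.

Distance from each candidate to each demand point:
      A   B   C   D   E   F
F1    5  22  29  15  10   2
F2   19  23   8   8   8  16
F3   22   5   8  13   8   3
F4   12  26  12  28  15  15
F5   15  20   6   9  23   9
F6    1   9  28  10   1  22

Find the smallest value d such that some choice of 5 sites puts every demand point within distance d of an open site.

8

Open {F1, F2, F3, F4, F5}.
  Farthest demand point is D at distance 8 (to F2); all others are ≤ 8.
With {F1, F2, F3, F4, F6} the worst case is 8.
With {F1, F2, F3, F5, F6} the worst case is 8.
No size-5 selection achieves below 8.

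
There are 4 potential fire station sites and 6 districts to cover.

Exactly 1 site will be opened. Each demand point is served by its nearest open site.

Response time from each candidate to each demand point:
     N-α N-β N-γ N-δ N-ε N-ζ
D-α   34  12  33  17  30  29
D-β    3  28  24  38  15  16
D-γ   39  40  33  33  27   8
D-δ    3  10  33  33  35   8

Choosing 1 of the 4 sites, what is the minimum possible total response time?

122

Open {D-δ}.
  N-α→D-δ 3, N-β→D-δ 10, N-γ→D-δ 33, N-δ→D-δ 33, N-ε→D-δ 35, N-ζ→D-δ 8  ⇒ total 122.
Compare {D-β}: total 124.
Compare {D-α}: total 155.
No size-1 selection does better; minimum is 122.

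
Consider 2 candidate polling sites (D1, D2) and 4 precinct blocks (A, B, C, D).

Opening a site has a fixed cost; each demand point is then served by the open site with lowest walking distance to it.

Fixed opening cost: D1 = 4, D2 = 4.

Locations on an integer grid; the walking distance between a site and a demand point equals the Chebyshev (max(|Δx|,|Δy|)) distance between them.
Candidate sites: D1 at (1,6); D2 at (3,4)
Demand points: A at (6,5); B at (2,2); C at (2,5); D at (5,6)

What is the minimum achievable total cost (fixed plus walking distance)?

12

Open {D2}: assign each demand point to its cheapest open site.
  A→D2 3, B→D2 2, C→D2 1, D→D2 2
  walking distance 8, fixed 4 → total 12.
Compare {D1, D2}: walking distance 8 + fixed 8 = 16.
Compare {D1}: walking distance 14 + fixed 4 = 18.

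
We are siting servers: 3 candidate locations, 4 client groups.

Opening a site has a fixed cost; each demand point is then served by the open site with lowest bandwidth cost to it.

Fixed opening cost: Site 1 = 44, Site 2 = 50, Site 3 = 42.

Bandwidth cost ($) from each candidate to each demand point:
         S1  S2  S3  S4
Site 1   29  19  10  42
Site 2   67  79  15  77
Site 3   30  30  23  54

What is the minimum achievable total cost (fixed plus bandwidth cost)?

144

Open {Site 1}: assign each demand point to its cheapest open site.
  S1→Site 1 29, S2→Site 1 19, S3→Site 1 10, S4→Site 1 42
  bandwidth cost 100, fixed 44 → total 144.
Compare {Site 3}: bandwidth cost 137 + fixed 42 = 179.
Compare {Site 1, Site 3}: bandwidth cost 100 + fixed 86 = 186.
Compare {Site 1, Site 2}: bandwidth cost 100 + fixed 94 = 194.
All other subsets cost ≥ 179. Minimum total cost: 144.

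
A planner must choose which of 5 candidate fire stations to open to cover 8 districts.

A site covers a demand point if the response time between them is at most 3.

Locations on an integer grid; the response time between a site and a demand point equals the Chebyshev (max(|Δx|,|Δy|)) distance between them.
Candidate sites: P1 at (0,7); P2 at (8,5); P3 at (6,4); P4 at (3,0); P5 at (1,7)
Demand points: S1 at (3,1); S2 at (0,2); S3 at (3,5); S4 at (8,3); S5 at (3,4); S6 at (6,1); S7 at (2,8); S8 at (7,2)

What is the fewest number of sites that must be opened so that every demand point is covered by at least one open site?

Coverage sets (demand points within 3 of each site):
  P1: {S3, S5, S7}
  P2: {S4, S8}
  P3: {S1, S3, S4, S5, S6, S8}
  P4: {S1, S2, S6}
  P5: {S3, S5, S7}
No 2 sites suffice: every size-2 union leaves at least one demand point uncovered.
But {P1, P2, P4} covers everything, so the minimum is 3.

3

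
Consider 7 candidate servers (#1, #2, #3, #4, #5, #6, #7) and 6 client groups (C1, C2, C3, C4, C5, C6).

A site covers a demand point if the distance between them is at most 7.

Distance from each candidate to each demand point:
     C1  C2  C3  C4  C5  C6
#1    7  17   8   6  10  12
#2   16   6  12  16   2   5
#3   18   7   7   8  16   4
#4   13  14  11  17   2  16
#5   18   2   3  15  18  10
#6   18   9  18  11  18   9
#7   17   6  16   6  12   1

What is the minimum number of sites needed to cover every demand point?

Coverage sets (demand points within 7 of each site):
  #1: {C1, C4}
  #2: {C2, C5, C6}
  #3: {C2, C3, C6}
  #4: {C5}
  #5: {C2, C3}
  #6: {}
  #7: {C2, C4, C6}
No 2 sites suffice: every size-2 union leaves at least one demand point uncovered.
But {#1, #2, #3} covers everything, so the minimum is 3.

3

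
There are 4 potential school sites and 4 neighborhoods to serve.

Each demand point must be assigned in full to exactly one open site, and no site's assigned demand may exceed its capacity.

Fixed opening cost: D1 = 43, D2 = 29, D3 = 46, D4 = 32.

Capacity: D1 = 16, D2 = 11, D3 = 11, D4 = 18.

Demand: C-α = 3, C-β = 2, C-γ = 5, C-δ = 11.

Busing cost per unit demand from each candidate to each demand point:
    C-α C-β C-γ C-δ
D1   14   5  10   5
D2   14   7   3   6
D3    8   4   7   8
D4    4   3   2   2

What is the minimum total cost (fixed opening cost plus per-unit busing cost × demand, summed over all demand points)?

Open {D2, D4}; cheapest assignment that respects the capacities:
  D2 (cap 11, load 5): C-γ — cost 5×3 = 15
  D4 (cap 18, load 16): C-α, C-β, C-δ — cost 3×4 + 2×3 + 11×2 = 40
  Shipping 55, fixed 61 → total 116.
  Any other capacity-feasible assignment to {D2, D4} ships for at least 55.
Compare {D3, D4}: its best feasible assignment gives total 140.
Compare {D1, D4}: its best feasible assignment gives total 155.
Every other set of open sites that can feasibly serve all demand totals ≥ 140 even under its best assignment. Minimum: 116.

116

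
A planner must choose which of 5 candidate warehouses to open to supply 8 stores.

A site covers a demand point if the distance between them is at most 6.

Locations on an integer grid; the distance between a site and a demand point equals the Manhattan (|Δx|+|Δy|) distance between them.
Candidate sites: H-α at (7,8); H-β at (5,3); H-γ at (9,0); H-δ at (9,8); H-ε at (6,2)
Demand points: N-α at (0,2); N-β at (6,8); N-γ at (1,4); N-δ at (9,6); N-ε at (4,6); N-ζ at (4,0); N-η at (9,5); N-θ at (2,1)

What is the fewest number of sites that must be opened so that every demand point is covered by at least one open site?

2

Coverage sets (demand points within 6 of each site):
  H-α: {N-β, N-δ, N-ε, N-η}
  H-β: {N-α, N-β, N-γ, N-ε, N-ζ, N-η, N-θ}
  H-γ: {N-δ, N-ζ, N-η}
  H-δ: {N-β, N-δ, N-η}
  H-ε: {N-α, N-β, N-ε, N-ζ, N-η, N-θ}
No single site covers all 8 demand points.
But {H-α, H-β} covers everything, so the minimum is 2.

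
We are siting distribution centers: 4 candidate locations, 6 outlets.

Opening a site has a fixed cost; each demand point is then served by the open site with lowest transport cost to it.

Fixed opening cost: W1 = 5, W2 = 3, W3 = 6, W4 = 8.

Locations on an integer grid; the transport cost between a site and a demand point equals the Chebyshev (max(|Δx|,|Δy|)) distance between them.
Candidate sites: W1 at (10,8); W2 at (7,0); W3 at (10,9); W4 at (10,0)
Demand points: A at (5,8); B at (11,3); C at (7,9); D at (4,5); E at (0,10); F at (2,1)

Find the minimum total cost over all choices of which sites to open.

Open {W1, W2}: assign each demand point to its cheapest open site.
  A→W1 5, B→W2 4, C→W1 3, D→W2 5, E→W1 10, F→W2 5
  transport cost 32, fixed 8 → total 40.
Compare {W2, W3}: transport cost 32 + fixed 9 = 41.
Compare {W1}: transport cost 37 + fixed 5 = 42.
Compare {W2}: transport cost 41 + fixed 3 = 44.
All other subsets cost ≥ 41. Minimum total cost: 40.

40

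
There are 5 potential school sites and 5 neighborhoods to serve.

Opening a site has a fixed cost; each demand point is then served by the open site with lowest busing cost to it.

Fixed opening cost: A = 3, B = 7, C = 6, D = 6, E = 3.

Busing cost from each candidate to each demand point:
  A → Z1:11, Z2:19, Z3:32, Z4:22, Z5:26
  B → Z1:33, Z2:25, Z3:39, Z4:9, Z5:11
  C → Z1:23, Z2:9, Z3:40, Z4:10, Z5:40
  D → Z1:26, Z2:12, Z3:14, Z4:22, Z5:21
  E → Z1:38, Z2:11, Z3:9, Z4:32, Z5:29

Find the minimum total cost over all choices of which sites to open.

Open {A, B, E}: assign each demand point to its cheapest open site.
  Z1→A 11, Z2→E 11, Z3→E 9, Z4→B 9, Z5→B 11
  busing cost 51, fixed 13 → total 64.
Compare {A, B, C, E}: busing cost 49 + fixed 19 = 68.
Compare {A, B, D, E}: busing cost 51 + fixed 19 = 70.
Compare {A, B, D}: busing cost 57 + fixed 16 = 73.
All other subsets cost ≥ 68. Minimum total cost: 64.

64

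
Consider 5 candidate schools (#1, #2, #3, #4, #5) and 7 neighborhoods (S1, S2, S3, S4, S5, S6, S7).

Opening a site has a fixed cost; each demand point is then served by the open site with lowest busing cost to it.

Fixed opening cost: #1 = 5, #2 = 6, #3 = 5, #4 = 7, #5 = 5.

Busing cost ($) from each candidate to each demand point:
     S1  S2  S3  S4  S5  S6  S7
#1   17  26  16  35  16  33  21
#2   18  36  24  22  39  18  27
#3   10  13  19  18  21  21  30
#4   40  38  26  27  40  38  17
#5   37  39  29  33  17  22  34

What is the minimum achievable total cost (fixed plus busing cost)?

Open {#1, #3}: assign each demand point to its cheapest open site.
  S1→#3 10, S2→#3 13, S3→#1 16, S4→#3 18, S5→#1 16, S6→#3 21, S7→#1 21
  busing cost 115, fixed 10 → total 125.
Compare {#1, #2, #3}: busing cost 112 + fixed 16 = 128.
Compare {#1, #3, #4}: busing cost 111 + fixed 17 = 128.
Compare {#1, #3, #5}: busing cost 115 + fixed 15 = 130.
All other subsets cost ≥ 128. Minimum total cost: 125.

125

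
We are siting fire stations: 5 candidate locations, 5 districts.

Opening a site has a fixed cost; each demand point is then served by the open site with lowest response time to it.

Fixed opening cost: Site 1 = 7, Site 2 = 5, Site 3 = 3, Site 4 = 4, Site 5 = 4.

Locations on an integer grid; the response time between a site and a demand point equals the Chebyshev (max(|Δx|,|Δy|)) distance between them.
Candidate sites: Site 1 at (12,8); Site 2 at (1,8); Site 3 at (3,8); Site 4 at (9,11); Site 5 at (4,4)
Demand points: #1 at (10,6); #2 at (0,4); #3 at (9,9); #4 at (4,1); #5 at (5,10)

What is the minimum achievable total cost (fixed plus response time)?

Open {Site 4, Site 5}: assign each demand point to its cheapest open site.
  #1→Site 4 5, #2→Site 5 4, #3→Site 4 2, #4→Site 5 3, #5→Site 4 4
  response time 18, fixed 8 → total 26.
Compare {Site 3, Site 4}: response time 20 + fixed 7 = 27.
Compare {Site 3, Site 5}: response time 20 + fixed 7 = 27.
Compare {Site 3, Site 4, Site 5}: response time 16 + fixed 11 = 27.
All other subsets cost ≥ 27. Minimum total cost: 26.

26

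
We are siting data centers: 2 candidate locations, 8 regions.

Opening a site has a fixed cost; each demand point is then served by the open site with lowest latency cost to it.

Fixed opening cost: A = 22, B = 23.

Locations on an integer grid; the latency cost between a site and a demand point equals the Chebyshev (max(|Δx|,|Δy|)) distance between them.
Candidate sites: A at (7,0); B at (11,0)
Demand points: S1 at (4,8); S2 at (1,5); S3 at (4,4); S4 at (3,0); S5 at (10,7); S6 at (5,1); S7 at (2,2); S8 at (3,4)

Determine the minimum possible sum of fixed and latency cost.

62

Open {A}: assign each demand point to its cheapest open site.
  S1→A 8, S2→A 6, S3→A 4, S4→A 4, S5→A 7, S6→A 2, S7→A 5, S8→A 4
  latency cost 40, fixed 22 → total 62.
Compare {A, B}: latency cost 40 + fixed 45 = 85.
Compare {B}: latency cost 63 + fixed 23 = 86.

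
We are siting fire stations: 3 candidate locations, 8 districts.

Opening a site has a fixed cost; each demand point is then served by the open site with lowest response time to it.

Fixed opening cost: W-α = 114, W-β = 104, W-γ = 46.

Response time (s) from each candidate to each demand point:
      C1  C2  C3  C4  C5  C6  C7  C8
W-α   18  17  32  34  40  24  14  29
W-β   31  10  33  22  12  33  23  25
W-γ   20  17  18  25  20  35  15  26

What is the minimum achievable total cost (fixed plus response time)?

222

Open {W-γ}: assign each demand point to its cheapest open site.
  C1→W-γ 20, C2→W-γ 17, C3→W-γ 18, C4→W-γ 25, C5→W-γ 20, C6→W-γ 35, C7→W-γ 15, C8→W-γ 26
  response time 176, fixed 46 → total 222.
Compare {W-β}: response time 189 + fixed 104 = 293.
Compare {W-β, W-γ}: response time 155 + fixed 150 = 305.
Compare {W-α}: response time 208 + fixed 114 = 322.
All other subsets cost ≥ 293. Minimum total cost: 222.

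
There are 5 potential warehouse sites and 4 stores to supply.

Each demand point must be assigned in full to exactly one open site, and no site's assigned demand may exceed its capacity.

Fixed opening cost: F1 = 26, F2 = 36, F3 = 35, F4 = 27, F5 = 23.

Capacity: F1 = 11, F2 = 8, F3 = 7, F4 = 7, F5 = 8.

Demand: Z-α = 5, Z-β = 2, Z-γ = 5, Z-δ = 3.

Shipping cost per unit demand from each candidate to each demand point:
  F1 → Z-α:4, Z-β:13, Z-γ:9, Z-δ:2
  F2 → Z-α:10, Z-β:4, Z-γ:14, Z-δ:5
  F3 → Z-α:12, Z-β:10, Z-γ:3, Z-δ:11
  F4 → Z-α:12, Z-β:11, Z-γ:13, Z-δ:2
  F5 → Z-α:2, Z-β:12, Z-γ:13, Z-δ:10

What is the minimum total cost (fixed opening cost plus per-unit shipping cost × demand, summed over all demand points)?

122

Open {F1, F3}; cheapest assignment that respects the capacities:
  F1 (cap 11, load 8): Z-α, Z-δ — cost 5×4 + 3×2 = 26
  F3 (cap 7, load 7): Z-β, Z-γ — cost 2×10 + 5×3 = 35
  Shipping 61, fixed 61 → total 122.
  Any other capacity-feasible assignment to {F1, F3} ships for at least 61.
Compare {F3, F5}: its best feasible assignment gives total 133.
Compare {F1, F5}: its best feasible assignment gives total 134.
Every other set of open sites that can feasibly serve all demand totals ≥ 133 even under its best assignment. Minimum: 122.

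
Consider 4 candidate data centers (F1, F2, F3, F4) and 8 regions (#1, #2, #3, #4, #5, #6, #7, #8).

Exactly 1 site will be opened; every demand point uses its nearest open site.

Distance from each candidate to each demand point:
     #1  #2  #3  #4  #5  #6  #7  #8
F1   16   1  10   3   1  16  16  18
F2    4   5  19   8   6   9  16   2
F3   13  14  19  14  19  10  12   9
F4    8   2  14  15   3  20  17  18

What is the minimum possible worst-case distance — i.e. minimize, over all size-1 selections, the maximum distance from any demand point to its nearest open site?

18

Open {F1}.
  Farthest demand point is #8 at distance 18 (to F1); all others are ≤ 18.
With {F2} the worst case is 19.
With {F3} the worst case is 19.
No size-1 selection achieves below 18.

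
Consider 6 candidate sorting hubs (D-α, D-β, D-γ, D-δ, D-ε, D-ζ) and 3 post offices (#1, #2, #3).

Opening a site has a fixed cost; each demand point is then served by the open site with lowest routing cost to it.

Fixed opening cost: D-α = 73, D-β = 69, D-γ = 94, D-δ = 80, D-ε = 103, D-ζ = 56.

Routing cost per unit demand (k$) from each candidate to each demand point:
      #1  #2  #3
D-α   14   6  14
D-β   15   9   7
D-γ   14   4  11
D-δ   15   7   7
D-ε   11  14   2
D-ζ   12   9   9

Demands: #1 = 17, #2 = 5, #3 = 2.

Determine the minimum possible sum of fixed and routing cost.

323

Open {D-ζ}: assign each demand point to its cheapest open site.
  #1→D-ζ 17×12=204, #2→D-ζ 5×9=45, #3→D-ζ 2×9=18
  routing cost 267, fixed 56 → total 323.
Compare {D-ε}: routing cost 261 + fixed 103 = 364.
Compare {D-α}: routing cost 296 + fixed 73 = 369.
Compare {D-γ}: routing cost 280 + fixed 94 = 374.
All other subsets cost ≥ 364. Minimum total cost: 323.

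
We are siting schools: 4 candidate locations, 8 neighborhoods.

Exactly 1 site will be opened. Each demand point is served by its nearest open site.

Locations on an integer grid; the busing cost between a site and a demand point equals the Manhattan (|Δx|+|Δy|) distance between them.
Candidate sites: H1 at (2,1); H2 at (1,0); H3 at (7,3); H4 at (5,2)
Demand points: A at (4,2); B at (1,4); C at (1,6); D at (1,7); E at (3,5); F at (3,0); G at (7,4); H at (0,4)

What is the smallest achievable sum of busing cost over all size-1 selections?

Open {H1}.
  A→H1 3, B→H1 4, C→H1 6, D→H1 7, E→H1 5, F→H1 2, G→H1 8, H→H1 5  ⇒ total 40.
Compare {H4}: total 44.
Compare {H2}: total 46.
No size-1 selection does better; minimum is 40.

40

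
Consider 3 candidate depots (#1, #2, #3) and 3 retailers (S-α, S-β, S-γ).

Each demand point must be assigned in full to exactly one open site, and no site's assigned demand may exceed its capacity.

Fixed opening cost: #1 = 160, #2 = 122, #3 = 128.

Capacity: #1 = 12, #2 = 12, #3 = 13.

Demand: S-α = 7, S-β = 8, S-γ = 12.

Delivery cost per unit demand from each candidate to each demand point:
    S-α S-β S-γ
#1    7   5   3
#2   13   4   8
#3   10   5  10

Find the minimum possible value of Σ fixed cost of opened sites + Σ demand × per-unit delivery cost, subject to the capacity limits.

Open {#1, #2, #3}; cheapest assignment that respects the capacities:
  #1 (cap 12, load 12): S-γ — cost 12×3 = 36
  #2 (cap 12, load 8): S-β — cost 8×4 = 32
  #3 (cap 13, load 7): S-α — cost 7×10 = 70
  Shipping 138, fixed 410 → total 548.
  Any other capacity-feasible assignment to {#1, #2, #3} ships for at least 138.
Total demand is 27 and no other set of sites has combined capacity ≥ 27, so {#1, #2, #3} is the only feasible choice of open sites. Minimum: 548.

548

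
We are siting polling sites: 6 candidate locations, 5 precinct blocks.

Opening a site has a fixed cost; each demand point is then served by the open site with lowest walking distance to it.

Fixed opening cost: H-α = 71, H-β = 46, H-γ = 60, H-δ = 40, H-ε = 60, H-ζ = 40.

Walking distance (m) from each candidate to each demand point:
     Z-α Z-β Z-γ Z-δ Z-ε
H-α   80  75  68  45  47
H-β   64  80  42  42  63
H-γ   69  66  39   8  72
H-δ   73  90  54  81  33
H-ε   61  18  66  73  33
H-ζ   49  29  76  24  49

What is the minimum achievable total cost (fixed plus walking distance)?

267

Open {H-ζ}: assign each demand point to its cheapest open site.
  Z-α→H-ζ 49, Z-β→H-ζ 29, Z-γ→H-ζ 76, Z-δ→H-ζ 24, Z-ε→H-ζ 49
  walking distance 227, fixed 40 → total 267.
Compare {H-δ, H-ζ}: walking distance 189 + fixed 80 = 269.
Compare {H-γ, H-ζ}: walking distance 174 + fixed 100 = 274.
Compare {H-β, H-ζ}: walking distance 193 + fixed 86 = 279.
All other subsets cost ≥ 269. Minimum total cost: 267.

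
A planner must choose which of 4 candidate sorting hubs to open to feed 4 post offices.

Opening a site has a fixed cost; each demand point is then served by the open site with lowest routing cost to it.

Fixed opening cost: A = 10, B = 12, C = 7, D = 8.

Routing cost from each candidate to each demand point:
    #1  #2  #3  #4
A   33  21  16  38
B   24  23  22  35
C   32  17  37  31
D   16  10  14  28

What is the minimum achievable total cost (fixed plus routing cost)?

Open {D}: assign each demand point to its cheapest open site.
  #1→D 16, #2→D 10, #3→D 14, #4→D 28
  routing cost 68, fixed 8 → total 76.
Compare {C, D}: routing cost 68 + fixed 15 = 83.
Compare {A, D}: routing cost 68 + fixed 18 = 86.
Compare {B, D}: routing cost 68 + fixed 20 = 88.
All other subsets cost ≥ 83. Minimum total cost: 76.

76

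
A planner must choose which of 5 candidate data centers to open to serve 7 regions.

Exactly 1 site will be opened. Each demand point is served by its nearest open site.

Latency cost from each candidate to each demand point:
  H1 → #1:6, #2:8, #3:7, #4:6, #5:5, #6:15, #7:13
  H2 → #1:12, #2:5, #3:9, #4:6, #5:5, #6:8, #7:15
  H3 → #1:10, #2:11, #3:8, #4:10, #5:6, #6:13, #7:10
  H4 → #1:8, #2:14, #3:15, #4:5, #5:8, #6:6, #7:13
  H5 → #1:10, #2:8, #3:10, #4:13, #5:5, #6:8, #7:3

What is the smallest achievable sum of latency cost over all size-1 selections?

57

Open {H5}.
  #1→H5 10, #2→H5 8, #3→H5 10, #4→H5 13, #5→H5 5, #6→H5 8, #7→H5 3  ⇒ total 57.
Compare {H1}: total 60.
Compare {H2}: total 60.
No size-1 selection does better; minimum is 57.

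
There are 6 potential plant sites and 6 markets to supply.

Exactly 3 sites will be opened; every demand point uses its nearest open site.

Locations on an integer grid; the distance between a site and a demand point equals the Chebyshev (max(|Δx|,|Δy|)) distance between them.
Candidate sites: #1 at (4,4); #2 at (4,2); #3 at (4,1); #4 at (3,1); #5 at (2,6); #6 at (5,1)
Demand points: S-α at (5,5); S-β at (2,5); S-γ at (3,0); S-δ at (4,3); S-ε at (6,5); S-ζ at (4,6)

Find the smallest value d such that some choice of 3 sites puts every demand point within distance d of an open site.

2

Open {#1, #2, #3}.
  Farthest demand point is S-β at distance 2 (to #1); all others are ≤ 2.
With {#1, #2, #4} the worst case is 2.
With {#1, #2, #5} the worst case is 2.
No size-3 selection achieves below 2.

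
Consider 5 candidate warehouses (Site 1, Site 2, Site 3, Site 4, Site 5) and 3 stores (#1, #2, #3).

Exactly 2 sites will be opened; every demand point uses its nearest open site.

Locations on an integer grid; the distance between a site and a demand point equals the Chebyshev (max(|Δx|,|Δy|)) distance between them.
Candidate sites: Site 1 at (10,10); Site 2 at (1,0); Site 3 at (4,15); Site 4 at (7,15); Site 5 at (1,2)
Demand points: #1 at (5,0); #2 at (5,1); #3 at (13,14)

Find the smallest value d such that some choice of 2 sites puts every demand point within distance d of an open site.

4

Open {Site 1, Site 2}.
  Farthest demand point is #1 at distance 4 (to Site 2); all others are ≤ 4.
With {Site 1, Site 5} the worst case is 4.
With {Site 2, Site 4} the worst case is 6.
No size-2 selection achieves below 4.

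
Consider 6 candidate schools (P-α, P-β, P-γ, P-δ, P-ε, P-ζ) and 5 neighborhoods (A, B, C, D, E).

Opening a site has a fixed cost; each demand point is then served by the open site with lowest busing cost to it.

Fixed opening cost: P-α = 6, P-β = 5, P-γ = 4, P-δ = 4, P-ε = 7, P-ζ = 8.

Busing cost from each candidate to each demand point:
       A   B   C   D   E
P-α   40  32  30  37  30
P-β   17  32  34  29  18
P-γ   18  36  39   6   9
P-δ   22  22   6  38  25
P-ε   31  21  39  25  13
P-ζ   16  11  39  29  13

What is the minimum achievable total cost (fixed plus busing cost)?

64

Open {P-γ, P-δ, P-ζ}: assign each demand point to its cheapest open site.
  A→P-ζ 16, B→P-ζ 11, C→P-δ 6, D→P-γ 6, E→P-γ 9
  busing cost 48, fixed 16 → total 64.
Compare {P-γ, P-δ}: busing cost 61 + fixed 8 = 69.
Compare {P-β, P-γ, P-δ, P-ζ}: busing cost 48 + fixed 21 = 69.
Compare {P-α, P-γ, P-δ, P-ζ}: busing cost 48 + fixed 22 = 70.
All other subsets cost ≥ 69. Minimum total cost: 64.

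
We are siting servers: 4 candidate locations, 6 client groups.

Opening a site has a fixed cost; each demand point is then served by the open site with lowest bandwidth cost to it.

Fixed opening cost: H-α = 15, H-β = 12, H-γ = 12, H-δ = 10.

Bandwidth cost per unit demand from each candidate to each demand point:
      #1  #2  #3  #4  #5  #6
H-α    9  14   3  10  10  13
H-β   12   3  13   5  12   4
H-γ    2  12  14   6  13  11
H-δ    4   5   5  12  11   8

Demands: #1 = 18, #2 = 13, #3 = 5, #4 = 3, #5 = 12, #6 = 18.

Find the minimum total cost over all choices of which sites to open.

336

Open {H-α, H-β, H-γ}: assign each demand point to its cheapest open site.
  #1→H-γ 18×2=36, #2→H-β 13×3=39, #3→H-α 5×3=15, #4→H-β 3×5=15, #5→H-α 12×10=120, #6→H-β 18×4=72
  bandwidth cost 297, fixed 39 → total 336.
Compare {H-α, H-β, H-γ, H-δ}: bandwidth cost 297 + fixed 49 = 346.
Compare {H-β, H-γ, H-δ}: bandwidth cost 319 + fixed 34 = 353.
Compare {H-α, H-β, H-δ}: bandwidth cost 333 + fixed 37 = 370.
All other subsets cost ≥ 346. Minimum total cost: 336.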